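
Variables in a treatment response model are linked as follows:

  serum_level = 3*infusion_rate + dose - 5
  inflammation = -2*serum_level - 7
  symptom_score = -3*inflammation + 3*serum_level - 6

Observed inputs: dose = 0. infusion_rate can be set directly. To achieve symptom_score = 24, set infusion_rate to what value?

infusion_rate = 2

Substituting into the serum_level equation gives serum_level = 3*infusion_rate - 5.
Substituting into the inflammation equation gives inflammation = -6*infusion_rate + 3.
This gives symptom_score = 27*infusion_rate - 30.
Solve 27*infusion_rate - 30 = 24: infusion_rate = (24 + 30) / 27 = 2.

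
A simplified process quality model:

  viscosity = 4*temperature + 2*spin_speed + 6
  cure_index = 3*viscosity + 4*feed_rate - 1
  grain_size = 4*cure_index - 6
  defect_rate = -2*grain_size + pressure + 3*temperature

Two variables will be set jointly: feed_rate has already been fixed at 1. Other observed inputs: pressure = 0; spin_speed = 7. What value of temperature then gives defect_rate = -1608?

With feed_rate held at 1:
Substituting into the viscosity equation gives viscosity = 4*temperature + 20.
Substituting into the cure_index equation gives cure_index = 12*temperature + 63.
Substituting into the grain_size equation gives grain_size = 48*temperature + 246.
So defect_rate = -93*temperature - 492.
Solve -93*temperature - 492 = -1608: temperature = (-1608 + 492) / -93 = 12.

temperature = 12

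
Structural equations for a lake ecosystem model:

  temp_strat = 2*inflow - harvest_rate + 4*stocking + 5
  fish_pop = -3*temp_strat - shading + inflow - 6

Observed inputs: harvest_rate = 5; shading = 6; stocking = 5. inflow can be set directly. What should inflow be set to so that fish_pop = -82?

Substituting into the temp_strat equation gives temp_strat = 2*inflow + 20.
This gives fish_pop = -5*inflow - 72.
Solve -5*inflow - 72 = -82: inflow = (-82 + 72) / -5 = 2.

inflow = 2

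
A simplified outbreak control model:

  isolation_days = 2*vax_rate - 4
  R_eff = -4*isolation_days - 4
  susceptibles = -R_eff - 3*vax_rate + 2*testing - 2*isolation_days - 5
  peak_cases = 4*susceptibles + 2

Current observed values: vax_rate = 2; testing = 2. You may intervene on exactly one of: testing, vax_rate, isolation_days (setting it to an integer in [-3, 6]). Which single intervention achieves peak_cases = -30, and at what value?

set vax_rate = -3

Intervening on testing: peak_cases = 8*testing - 26. Reaching -30 requires testing = -1/2, not an integer.
Intervening on vax_rate: with other inputs at their observed values, peak_cases = 4*vax_rate - 18. Solving for -30 gives vax_rate = -3, within [-3, 6].
Intervening on isolation_days: peak_cases = 8*isolation_days - 10. Reaching -30 requires isolation_days = -5/2, not an integer.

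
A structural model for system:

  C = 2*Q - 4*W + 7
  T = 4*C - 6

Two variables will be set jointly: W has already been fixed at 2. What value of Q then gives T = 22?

Q = 4

With W held at 2:
Substituting into the C equation gives C = 2*Q - 1.
T becomes 8*Q - 10.
Solve 8*Q - 10 = 22: Q = (22 + 10) / 8 = 4.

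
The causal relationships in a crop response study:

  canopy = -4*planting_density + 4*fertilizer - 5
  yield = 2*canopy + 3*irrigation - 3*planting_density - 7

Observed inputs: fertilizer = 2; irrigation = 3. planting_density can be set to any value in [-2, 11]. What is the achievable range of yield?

Substituting into the canopy equation gives canopy = -4*planting_density + 3.
yield becomes -11*planting_density + 8.
Linear in planting_density, so extremes are at the endpoints: planting_density = -2 gives yield = 30; planting_density = 11 gives yield = -113.

-113 to 30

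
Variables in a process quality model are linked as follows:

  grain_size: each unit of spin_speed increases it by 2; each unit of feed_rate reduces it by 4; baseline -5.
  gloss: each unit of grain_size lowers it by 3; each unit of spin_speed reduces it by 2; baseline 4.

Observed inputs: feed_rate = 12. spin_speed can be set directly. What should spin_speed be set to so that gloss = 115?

Substituting into the grain_size equation gives grain_size = 2*spin_speed - 53.
Substituting into the gloss equation gives gloss = -8*spin_speed + 163.
Solve -8*spin_speed + 163 = 115: spin_speed = (115 - 163) / -8 = 6.

spin_speed = 6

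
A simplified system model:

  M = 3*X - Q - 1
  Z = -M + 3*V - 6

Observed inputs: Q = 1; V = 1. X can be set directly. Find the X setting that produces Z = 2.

Substituting into the M equation gives M = 3*X - 2.
Substituting into the Z equation gives Z = -3*X - 1.
Solve -3*X - 1 = 2: X = (2 + 1) / -3 = -1.

X = -1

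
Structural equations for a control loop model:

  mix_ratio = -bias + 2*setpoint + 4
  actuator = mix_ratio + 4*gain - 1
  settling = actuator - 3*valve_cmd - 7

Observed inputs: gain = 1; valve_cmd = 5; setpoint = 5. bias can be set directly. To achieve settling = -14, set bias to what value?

bias = 9

Substituting into the mix_ratio equation gives mix_ratio = -bias + 14.
Substituting into the actuator equation gives actuator = -bias + 17.
Substituting into the settling equation gives settling = -bias - 5.
Solve -bias - 5 = -14: bias = (-14 + 5) / -1 = 9.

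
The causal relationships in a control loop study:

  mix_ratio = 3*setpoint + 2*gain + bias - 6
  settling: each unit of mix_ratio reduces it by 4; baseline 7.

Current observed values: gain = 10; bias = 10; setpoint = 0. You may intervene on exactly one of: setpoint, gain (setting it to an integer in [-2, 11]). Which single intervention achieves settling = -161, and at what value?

Intervening on setpoint: with other inputs at their observed values, settling = -12*setpoint - 89. Solving for -161 gives setpoint = 6, within [-2, 11].
Intervening on gain: settling = -8*gain - 9. Reaching -161 requires gain = 19, outside [-2, 11].

set setpoint = 6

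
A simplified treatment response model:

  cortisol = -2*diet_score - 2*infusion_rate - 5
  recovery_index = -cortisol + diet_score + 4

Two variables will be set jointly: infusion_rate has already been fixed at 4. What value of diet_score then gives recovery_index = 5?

diet_score = -4

With infusion_rate held at 4:
Substituting into the cortisol equation gives cortisol = -2*diet_score - 13.
Substituting into the recovery_index equation gives recovery_index = 3*diet_score + 17.
Solve 3*diet_score + 17 = 5: diet_score = (5 - 17) / 3 = -4.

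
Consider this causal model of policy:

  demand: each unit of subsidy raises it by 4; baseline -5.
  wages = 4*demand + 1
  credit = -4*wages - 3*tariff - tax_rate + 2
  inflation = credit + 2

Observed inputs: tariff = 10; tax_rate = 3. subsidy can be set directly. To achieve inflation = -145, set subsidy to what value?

Substituting into the wages equation gives wages = 16*subsidy - 19.
Substituting into the credit equation gives credit = -64*subsidy + 45.
Substituting into the inflation equation gives inflation = -64*subsidy + 47.
Solve -64*subsidy + 47 = -145: subsidy = (-145 - 47) / -64 = 3.

subsidy = 3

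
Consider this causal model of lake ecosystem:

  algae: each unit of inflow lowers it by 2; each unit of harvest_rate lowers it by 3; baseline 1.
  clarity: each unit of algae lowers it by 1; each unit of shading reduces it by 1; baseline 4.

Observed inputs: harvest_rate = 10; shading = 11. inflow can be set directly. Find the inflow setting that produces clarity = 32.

Substituting into the algae equation gives algae = -2*inflow - 29.
This gives clarity = 2*inflow + 22.
Solve 2*inflow + 22 = 32: inflow = (32 - 22) / 2 = 5.

inflow = 5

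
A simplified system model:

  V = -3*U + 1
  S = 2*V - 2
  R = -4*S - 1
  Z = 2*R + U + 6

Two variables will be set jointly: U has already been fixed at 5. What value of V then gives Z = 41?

V = -1

With U held at 5:
Intervening on V fixes its value directly, overriding its dependence on U.
Substituting into the R equation gives R = -8*V + 7.
Z becomes -16*V + 25.
Solve -16*V + 25 = 41: V = (41 - 25) / -16 = -1.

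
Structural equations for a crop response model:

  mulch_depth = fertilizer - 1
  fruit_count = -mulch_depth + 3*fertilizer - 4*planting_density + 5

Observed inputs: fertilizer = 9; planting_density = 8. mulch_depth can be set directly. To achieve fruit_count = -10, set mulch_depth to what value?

mulch_depth = 10

Intervening on mulch_depth fixes its value directly, overriding its dependence on fertilizer.
Substituting into the fruit_count equation gives fruit_count = -mulch_depth.
Solve -mulch_depth = -10: mulch_depth = -10 / -1 = 10.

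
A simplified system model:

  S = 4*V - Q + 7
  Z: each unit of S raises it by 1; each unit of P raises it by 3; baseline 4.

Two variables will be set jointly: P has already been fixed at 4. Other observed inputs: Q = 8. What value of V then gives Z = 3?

V = -3

With P held at 4:
Substituting into the S equation gives S = 4*V - 1.
So Z = 4*V + 15.
Solve 4*V + 15 = 3: V = (3 - 15) / 4 = -3.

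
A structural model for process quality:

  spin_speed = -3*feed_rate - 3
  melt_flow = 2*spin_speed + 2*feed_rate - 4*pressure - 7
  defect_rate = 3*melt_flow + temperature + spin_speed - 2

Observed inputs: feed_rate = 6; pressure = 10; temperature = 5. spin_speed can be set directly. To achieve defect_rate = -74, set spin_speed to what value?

spin_speed = 4

Intervening on spin_speed fixes its value directly, overriding its dependence on feed_rate.
Substituting into the melt_flow equation gives melt_flow = 2*spin_speed - 35.
Substituting into the defect_rate equation gives defect_rate = 7*spin_speed - 102.
Solve 7*spin_speed - 102 = -74: spin_speed = (-74 + 102) / 7 = 4.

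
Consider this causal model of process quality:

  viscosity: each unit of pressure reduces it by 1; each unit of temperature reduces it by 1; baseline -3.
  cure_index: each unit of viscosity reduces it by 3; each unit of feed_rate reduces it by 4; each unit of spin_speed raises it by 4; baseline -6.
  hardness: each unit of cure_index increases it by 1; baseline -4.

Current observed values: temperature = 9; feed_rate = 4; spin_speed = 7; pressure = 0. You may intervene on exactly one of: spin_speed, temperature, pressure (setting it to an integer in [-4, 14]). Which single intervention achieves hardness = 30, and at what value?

set spin_speed = 5

Intervening on spin_speed: with other inputs at their observed values, hardness = 4*spin_speed + 10. Solving for 30 gives spin_speed = 5, within [-4, 14].
Intervening on temperature: hardness = 3*temperature + 11. Reaching 30 requires temperature = 19/3, not an integer.
Intervening on pressure: hardness = 3*pressure + 38. Reaching 30 requires pressure = -8/3, not an integer.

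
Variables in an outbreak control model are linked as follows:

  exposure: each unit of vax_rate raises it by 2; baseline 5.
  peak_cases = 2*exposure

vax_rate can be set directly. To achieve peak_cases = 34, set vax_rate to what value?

vax_rate = 6

Substituting into the peak_cases equation gives peak_cases = 4*vax_rate + 10.
Solve 4*vax_rate + 10 = 34: vax_rate = (34 - 10) / 4 = 6.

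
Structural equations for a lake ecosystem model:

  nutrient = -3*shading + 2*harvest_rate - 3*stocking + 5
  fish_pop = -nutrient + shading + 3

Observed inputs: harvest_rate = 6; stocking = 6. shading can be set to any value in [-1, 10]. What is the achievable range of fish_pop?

0 to 44

Substituting into the nutrient equation gives nutrient = -3*shading - 1.
So fish_pop = 4*shading + 4.
Linear in shading, so extremes are at the endpoints: shading = -1 gives fish_pop = 0; shading = 10 gives fish_pop = 44.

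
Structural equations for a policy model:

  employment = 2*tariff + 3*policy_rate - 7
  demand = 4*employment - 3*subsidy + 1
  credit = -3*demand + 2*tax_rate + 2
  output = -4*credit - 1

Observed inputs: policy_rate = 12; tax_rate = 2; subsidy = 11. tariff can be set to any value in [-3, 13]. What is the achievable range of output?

695 to 2231

Substituting into the employment equation gives employment = 2*tariff + 29.
Substituting into the demand equation gives demand = 8*tariff + 84.
So credit = -24*tariff - 246.
So output = 96*tariff + 983.
Linear in tariff, so extremes are at the endpoints: tariff = -3 gives output = 695; tariff = 13 gives output = 2231.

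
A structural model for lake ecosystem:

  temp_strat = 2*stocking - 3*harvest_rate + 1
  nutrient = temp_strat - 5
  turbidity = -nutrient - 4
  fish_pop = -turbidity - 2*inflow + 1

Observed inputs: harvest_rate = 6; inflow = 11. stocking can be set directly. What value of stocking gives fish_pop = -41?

stocking = -1

Substituting into the temp_strat equation gives temp_strat = 2*stocking - 17.
This gives nutrient = 2*stocking - 22.
Substituting into the turbidity equation gives turbidity = -2*stocking + 18.
Substituting into the fish_pop equation gives fish_pop = 2*stocking - 39.
Solve 2*stocking - 39 = -41: stocking = (-41 + 39) / 2 = -1.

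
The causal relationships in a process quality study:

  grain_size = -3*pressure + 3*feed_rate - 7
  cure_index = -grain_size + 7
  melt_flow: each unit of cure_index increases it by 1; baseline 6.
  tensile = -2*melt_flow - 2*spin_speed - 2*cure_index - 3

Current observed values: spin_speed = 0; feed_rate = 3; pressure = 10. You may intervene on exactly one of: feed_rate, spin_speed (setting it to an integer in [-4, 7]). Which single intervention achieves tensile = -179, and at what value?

set feed_rate = 1

Intervening on feed_rate: with other inputs at their observed values, tensile = 12*feed_rate - 191. Solving for -179 gives feed_rate = 1, within [-4, 7].
Intervening on spin_speed: tensile = -2*spin_speed - 155. Reaching -179 requires spin_speed = 12, outside [-4, 7].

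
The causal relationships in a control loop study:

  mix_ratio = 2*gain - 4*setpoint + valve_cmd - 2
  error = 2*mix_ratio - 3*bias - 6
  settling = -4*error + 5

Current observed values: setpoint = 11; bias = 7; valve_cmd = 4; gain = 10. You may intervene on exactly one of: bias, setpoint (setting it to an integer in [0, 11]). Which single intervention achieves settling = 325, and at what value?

Intervening on bias: with other inputs at their observed values, settling = 12*bias + 205. Solving for 325 gives bias = 10, within [0, 11].
Intervening on setpoint: settling = 32*setpoint - 63. Reaching 325 requires setpoint = 97/8, not an integer.

set bias = 10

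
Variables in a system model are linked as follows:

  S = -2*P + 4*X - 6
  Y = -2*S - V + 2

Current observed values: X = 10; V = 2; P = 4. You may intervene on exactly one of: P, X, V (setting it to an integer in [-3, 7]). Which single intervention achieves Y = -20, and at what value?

set X = 6

Intervening on P: Y = 4*P - 68. Reaching -20 requires P = 12, outside [-3, 7].
Intervening on X: with other inputs at their observed values, Y = -8*X + 28. Solving for -20 gives X = 6, within [-3, 7].
Intervening on V: Y = -V - 50. Reaching -20 requires V = -30, outside [-3, 7].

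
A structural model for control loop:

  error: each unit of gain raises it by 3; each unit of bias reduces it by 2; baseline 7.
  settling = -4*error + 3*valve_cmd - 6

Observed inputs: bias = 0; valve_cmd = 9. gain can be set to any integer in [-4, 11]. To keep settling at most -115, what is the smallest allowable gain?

Substituting into the error equation gives error = 3*gain + 7.
Substituting into the settling equation gives settling = -12*gain - 7.
Require -12*gain - 7 ≤ -115, so gain ≥ 9.
The smallest integer in [-4, 11] satisfying this is 9.

gain = 9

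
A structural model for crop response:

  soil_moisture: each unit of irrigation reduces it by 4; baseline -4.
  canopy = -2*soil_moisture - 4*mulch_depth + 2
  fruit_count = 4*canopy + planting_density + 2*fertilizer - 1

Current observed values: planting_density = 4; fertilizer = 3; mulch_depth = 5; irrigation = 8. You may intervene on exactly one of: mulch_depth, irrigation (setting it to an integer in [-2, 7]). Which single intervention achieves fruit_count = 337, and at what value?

set mulch_depth = -2

Intervening on mulch_depth: with other inputs at their observed values, fruit_count = -16*mulch_depth + 305. Solving for 337 gives mulch_depth = -2, within [-2, 7].
Intervening on irrigation: fruit_count = 32*irrigation - 31. Reaching 337 requires irrigation = 23/2, not an integer.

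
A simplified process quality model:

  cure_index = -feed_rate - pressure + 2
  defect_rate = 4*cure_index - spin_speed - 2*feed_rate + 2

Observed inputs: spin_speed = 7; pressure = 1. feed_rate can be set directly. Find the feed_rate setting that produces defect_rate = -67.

feed_rate = 11

Substituting into the cure_index equation gives cure_index = -feed_rate + 1.
Substituting into the defect_rate equation gives defect_rate = -6*feed_rate - 1.
Solve -6*feed_rate - 1 = -67: feed_rate = (-67 + 1) / -6 = 11.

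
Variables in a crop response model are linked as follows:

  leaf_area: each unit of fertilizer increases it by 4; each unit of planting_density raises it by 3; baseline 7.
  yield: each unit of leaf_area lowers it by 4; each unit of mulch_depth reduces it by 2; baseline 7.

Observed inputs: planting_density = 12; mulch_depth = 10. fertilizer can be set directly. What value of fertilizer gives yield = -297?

fertilizer = 7

Substituting into the leaf_area equation gives leaf_area = 4*fertilizer + 43.
This gives yield = -16*fertilizer - 185.
Solve -16*fertilizer - 185 = -297: fertilizer = (-297 + 185) / -16 = 7.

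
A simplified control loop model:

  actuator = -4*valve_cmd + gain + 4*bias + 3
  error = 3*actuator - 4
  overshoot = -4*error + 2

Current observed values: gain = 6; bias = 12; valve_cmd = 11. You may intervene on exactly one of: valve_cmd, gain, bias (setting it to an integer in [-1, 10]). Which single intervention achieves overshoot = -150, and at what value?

set gain = 7

Intervening on valve_cmd: overshoot = 48*valve_cmd - 666. Reaching -150 requires valve_cmd = 43/4, not an integer.
Intervening on gain: with other inputs at their observed values, overshoot = -12*gain - 66. Solving for -150 gives gain = 7, within [-1, 10].
Intervening on bias: overshoot = -48*bias + 438. Reaching -150 requires bias = 49/4, not an integer.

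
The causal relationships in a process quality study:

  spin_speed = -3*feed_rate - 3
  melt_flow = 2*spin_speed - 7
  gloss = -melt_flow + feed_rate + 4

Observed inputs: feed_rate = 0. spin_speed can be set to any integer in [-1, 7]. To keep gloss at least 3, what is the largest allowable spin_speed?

spin_speed = 4

Intervening on spin_speed fixes its value directly, overriding its dependence on feed_rate.
Substituting into the gloss equation gives gloss = -2*spin_speed + 11.
Require -2*spin_speed + 11 ≥ 3, so spin_speed ≤ 4.
The largest integer in [-1, 7] satisfying this is 4.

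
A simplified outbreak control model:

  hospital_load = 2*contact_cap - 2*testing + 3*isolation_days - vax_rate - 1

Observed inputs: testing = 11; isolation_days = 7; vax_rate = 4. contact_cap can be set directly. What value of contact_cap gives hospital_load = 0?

contact_cap = 3

Substituting into the hospital_load equation gives hospital_load = 2*contact_cap - 6.
Solve 2*contact_cap - 6 = 0: contact_cap = (0 + 6) / 2 = 3.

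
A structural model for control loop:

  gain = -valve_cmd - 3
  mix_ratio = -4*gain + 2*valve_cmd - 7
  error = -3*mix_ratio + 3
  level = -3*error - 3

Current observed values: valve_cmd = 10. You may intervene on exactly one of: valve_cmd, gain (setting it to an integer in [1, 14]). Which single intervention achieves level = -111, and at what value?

set gain = 6

Intervening on valve_cmd: level = 54*valve_cmd + 33. Reaching -111 requires valve_cmd = -8/3, not an integer.
Intervening on gain: with other inputs at their observed values, level = -36*gain + 105. Solving for -111 gives gain = 6, within [1, 14].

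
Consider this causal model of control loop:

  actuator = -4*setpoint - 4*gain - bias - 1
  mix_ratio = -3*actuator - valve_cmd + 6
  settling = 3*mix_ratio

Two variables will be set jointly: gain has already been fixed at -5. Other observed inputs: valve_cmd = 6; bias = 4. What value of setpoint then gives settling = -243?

With gain held at -5:
Substituting into the actuator equation gives actuator = -4*setpoint + 15.
mix_ratio becomes 12*setpoint - 45.
settling becomes 36*setpoint - 135.
Solve 36*setpoint - 135 = -243: setpoint = (-243 + 135) / 36 = -3.

setpoint = -3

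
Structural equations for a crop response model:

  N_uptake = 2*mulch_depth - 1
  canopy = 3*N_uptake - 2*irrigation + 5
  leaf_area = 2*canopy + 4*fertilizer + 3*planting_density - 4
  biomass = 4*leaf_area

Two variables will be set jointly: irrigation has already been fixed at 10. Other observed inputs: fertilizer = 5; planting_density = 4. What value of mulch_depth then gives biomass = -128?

mulch_depth = -2

With irrigation held at 10:
Substituting into the canopy equation gives canopy = 6*mulch_depth - 18.
Substituting into the leaf_area equation gives leaf_area = 12*mulch_depth - 8.
biomass becomes 48*mulch_depth - 32.
Solve 48*mulch_depth - 32 = -128: mulch_depth = (-128 + 32) / 48 = -2.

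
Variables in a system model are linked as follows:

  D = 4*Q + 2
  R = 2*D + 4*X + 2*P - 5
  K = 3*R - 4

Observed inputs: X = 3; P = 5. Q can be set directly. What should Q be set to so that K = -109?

Q = -7

Substituting into the R equation gives R = 8*Q + 21.
This gives K = 24*Q + 59.
Solve 24*Q + 59 = -109: Q = (-109 - 59) / 24 = -7.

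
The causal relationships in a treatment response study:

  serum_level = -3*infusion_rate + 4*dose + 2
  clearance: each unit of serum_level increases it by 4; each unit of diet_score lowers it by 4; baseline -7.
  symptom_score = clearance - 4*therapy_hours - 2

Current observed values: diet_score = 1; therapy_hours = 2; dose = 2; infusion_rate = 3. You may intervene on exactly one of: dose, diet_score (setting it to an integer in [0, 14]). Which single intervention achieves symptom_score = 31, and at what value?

Intervening on dose: with other inputs at their observed values, symptom_score = 16*dose - 49. Solving for 31 gives dose = 5, within [0, 14].
Intervening on diet_score: symptom_score = -4*diet_score - 13. Reaching 31 requires diet_score = -11, outside [0, 14].

set dose = 5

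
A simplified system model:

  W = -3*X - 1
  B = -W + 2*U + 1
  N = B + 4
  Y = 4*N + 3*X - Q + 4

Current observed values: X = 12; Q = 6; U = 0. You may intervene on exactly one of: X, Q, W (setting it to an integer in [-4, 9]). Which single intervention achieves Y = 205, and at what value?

Intervening on X: Y = 15*X + 22. Reaching 205 requires X = 61/5, not an integer.
Intervening on Q: with other inputs at their observed values, Y = -Q + 208. Solving for 205 gives Q = 3, within [-4, 9].
Intervening on W: Y = -4*W + 54. Reaching 205 requires W = -151/4, not an integer.

set Q = 3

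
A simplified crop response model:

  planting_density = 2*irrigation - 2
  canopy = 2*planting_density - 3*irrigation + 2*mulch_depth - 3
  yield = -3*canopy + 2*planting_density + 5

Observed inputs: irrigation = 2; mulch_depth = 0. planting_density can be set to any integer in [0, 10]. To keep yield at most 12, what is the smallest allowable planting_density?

Intervening on planting_density fixes its value directly, overriding its dependence on irrigation.
Substituting into the canopy equation gives canopy = 2*planting_density - 9.
This gives yield = -4*planting_density + 32.
Require -4*planting_density + 32 ≤ 12, so planting_density ≥ 5.
The smallest integer in [0, 10] satisfying this is 5.

planting_density = 5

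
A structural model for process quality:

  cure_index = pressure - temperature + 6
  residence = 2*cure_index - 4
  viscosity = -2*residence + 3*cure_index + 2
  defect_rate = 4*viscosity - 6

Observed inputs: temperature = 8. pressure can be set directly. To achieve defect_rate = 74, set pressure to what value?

Substituting into the cure_index equation gives cure_index = pressure - 2.
Substituting into the residence equation gives residence = 2*pressure - 8.
So viscosity = -pressure + 12.
defect_rate becomes -4*pressure + 42.
Solve -4*pressure + 42 = 74: pressure = (74 - 42) / -4 = -8.

pressure = -8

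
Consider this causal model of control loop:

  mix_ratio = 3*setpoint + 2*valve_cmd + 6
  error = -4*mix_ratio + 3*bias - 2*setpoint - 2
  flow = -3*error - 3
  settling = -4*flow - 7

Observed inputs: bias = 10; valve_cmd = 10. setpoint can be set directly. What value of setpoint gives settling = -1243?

setpoint = 2

Substituting into the mix_ratio equation gives mix_ratio = 3*setpoint + 26.
Substituting into the error equation gives error = -14*setpoint - 76.
Substituting into the flow equation gives flow = 42*setpoint + 225.
settling becomes -168*setpoint - 907.
Solve -168*setpoint - 907 = -1243: setpoint = (-1243 + 907) / -168 = 2.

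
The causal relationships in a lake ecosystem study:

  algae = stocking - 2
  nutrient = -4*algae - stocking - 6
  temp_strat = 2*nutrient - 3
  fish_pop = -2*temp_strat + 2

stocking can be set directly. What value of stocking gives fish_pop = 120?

Substituting into the nutrient equation gives nutrient = -5*stocking + 2.
temp_strat becomes -10*stocking + 1.
This gives fish_pop = 20*stocking.
Solve 20*stocking = 120: stocking = 120 / 20 = 6.

stocking = 6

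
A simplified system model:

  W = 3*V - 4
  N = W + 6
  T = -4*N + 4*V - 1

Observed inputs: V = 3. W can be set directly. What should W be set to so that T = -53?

W = 10

Intervening on W fixes its value directly, overriding its dependence on V.
Substituting into the T equation gives T = -4*W - 13.
Solve -4*W - 13 = -53: W = (-53 + 13) / -4 = 10.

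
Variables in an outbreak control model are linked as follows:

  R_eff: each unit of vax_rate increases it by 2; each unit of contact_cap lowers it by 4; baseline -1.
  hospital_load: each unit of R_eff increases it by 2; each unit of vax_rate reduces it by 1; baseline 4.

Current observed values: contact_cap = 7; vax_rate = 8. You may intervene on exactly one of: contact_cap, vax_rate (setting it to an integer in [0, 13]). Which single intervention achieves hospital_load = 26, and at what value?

set contact_cap = 0

Intervening on contact_cap: with other inputs at their observed values, hospital_load = -8*contact_cap + 26. Solving for 26 gives contact_cap = 0, within [0, 13].
Intervening on vax_rate: hospital_load = 3*vax_rate - 54. Reaching 26 requires vax_rate = 80/3, not an integer.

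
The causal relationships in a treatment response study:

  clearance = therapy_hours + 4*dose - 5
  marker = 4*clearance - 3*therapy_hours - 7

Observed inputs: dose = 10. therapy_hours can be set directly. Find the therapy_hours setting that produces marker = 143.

Substituting into the clearance equation gives clearance = therapy_hours + 35.
So marker = therapy_hours + 133.
Solve therapy_hours + 133 = 143: therapy_hours = (143 - 133) / 1 = 10.

therapy_hours = 10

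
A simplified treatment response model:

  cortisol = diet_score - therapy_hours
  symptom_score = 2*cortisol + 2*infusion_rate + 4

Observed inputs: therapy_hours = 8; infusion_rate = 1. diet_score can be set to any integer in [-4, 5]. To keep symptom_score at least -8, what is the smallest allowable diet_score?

Substituting into the cortisol equation gives cortisol = diet_score - 8.
symptom_score becomes 2*diet_score - 10.
Require 2*diet_score - 10 ≥ -8, so diet_score ≥ 1.
The smallest integer in [-4, 5] satisfying this is 1.

diet_score = 1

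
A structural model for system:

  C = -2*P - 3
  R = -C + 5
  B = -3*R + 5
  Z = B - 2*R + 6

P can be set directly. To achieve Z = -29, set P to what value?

P = 0

Substituting into the R equation gives R = 2*P + 8.
Substituting into the B equation gives B = -6*P - 19.
Substituting into the Z equation gives Z = -10*P - 29.
Solve -10*P - 29 = -29: P = (-29 + 29) / -10 = 0.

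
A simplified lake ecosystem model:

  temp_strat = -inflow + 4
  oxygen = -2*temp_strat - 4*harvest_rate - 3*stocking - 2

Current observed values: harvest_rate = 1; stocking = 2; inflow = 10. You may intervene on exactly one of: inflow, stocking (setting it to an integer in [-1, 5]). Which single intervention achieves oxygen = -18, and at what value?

Intervening on inflow: with other inputs at their observed values, oxygen = 2*inflow - 20. Solving for -18 gives inflow = 1, within [-1, 5].
Intervening on stocking: oxygen = -3*stocking + 6. Reaching -18 requires stocking = 8, outside [-1, 5].

set inflow = 1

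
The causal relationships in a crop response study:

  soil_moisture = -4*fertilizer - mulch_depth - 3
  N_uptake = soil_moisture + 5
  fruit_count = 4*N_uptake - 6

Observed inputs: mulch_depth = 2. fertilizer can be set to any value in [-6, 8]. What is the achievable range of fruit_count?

Substituting into the soil_moisture equation gives soil_moisture = -4*fertilizer - 5.
So N_uptake = -4*fertilizer.
fruit_count becomes -16*fertilizer - 6.
Linear in fertilizer, so extremes are at the endpoints: fertilizer = -6 gives fruit_count = 90; fertilizer = 8 gives fruit_count = -134.

-134 to 90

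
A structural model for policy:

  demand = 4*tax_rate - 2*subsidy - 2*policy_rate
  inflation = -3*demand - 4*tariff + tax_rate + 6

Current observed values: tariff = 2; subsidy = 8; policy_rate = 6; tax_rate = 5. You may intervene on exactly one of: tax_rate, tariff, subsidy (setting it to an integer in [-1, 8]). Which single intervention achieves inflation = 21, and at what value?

Intervening on tax_rate: inflation = -11*tax_rate + 82. Reaching 21 requires tax_rate = 61/11, not an integer.
Intervening on tariff: inflation = -4*tariff + 35. Reaching 21 requires tariff = 7/2, not an integer.
Intervening on subsidy: with other inputs at their observed values, inflation = 6*subsidy - 21. Solving for 21 gives subsidy = 7, within [-1, 8].

set subsidy = 7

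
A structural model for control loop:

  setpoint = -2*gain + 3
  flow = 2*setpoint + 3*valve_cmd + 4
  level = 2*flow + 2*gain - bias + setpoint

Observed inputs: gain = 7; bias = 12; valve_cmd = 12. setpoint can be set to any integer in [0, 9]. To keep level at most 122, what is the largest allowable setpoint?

Intervening on setpoint fixes its value directly, overriding its dependence on gain.
Substituting into the flow equation gives flow = 2*setpoint + 40.
level becomes 5*setpoint + 82.
Require 5*setpoint + 82 ≤ 122, so setpoint ≤ 8.
The largest integer in [0, 9] satisfying this is 8.

setpoint = 8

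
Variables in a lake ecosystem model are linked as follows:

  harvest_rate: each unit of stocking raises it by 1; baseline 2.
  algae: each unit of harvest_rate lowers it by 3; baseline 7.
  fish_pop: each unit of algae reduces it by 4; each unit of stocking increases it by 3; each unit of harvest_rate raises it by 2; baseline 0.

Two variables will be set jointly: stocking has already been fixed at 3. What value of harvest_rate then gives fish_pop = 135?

harvest_rate = 11

With stocking held at 3:
Intervening on harvest_rate fixes its value directly, overriding its dependence on stocking.
Substituting into the fish_pop equation gives fish_pop = 14*harvest_rate - 19.
Solve 14*harvest_rate - 19 = 135: harvest_rate = (135 + 19) / 14 = 11.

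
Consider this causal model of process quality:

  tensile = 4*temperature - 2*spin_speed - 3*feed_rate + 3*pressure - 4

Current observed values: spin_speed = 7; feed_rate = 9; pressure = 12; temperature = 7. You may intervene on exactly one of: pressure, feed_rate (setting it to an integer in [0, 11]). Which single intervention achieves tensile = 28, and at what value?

Intervening on pressure: tensile = 3*pressure - 17. Reaching 28 requires pressure = 15, outside [0, 11].
Intervening on feed_rate: with other inputs at their observed values, tensile = -3*feed_rate + 46. Solving for 28 gives feed_rate = 6, within [0, 11].

set feed_rate = 6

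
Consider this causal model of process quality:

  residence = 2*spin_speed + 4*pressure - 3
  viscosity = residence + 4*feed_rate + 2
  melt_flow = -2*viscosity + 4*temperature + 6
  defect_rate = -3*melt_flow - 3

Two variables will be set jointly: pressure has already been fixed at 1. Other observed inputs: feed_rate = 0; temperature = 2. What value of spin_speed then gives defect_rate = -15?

spin_speed = 1

With pressure held at 1:
Substituting into the residence equation gives residence = 2*spin_speed + 1.
viscosity becomes 2*spin_speed + 3.
So melt_flow = -4*spin_speed + 8.
Substituting into the defect_rate equation gives defect_rate = 12*spin_speed - 27.
Solve 12*spin_speed - 27 = -15: spin_speed = (-15 + 27) / 12 = 1.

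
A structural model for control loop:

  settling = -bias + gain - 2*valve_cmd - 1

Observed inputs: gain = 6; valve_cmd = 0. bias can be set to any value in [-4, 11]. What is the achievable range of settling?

-6 to 9

Substituting into the settling equation gives settling = -bias + 5.
Linear in bias, so extremes are at the endpoints: bias = -4 gives settling = 9; bias = 11 gives settling = -6.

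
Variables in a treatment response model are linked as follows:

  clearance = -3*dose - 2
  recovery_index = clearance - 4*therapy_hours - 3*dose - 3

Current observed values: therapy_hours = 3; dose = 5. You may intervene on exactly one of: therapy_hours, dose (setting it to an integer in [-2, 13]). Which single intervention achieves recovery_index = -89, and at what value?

Intervening on therapy_hours: recovery_index = -4*therapy_hours - 35. Reaching -89 requires therapy_hours = 27/2, not an integer.
Intervening on dose: with other inputs at their observed values, recovery_index = -6*dose - 17. Solving for -89 gives dose = 12, within [-2, 13].

set dose = 12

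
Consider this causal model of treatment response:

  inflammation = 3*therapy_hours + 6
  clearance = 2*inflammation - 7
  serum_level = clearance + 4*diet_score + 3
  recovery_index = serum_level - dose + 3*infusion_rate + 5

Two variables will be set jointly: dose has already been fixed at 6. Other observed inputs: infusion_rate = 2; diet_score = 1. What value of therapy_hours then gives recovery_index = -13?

With dose held at 6:
Substituting into the clearance equation gives clearance = 6*therapy_hours + 5.
This gives serum_level = 6*therapy_hours + 12.
Substituting into the recovery_index equation gives recovery_index = 6*therapy_hours + 17.
Solve 6*therapy_hours + 17 = -13: therapy_hours = (-13 - 17) / 6 = -5.

therapy_hours = -5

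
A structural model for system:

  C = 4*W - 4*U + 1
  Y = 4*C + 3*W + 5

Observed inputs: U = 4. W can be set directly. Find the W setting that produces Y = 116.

Substituting into the C equation gives C = 4*W - 15.
Y becomes 19*W - 55.
Solve 19*W - 55 = 116: W = (116 + 55) / 19 = 9.

W = 9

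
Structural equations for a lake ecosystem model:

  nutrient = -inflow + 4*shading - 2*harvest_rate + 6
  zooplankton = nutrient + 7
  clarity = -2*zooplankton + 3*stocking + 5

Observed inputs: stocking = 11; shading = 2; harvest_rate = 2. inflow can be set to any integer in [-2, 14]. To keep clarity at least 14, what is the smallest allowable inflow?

inflow = 5

Substituting into the nutrient equation gives nutrient = -inflow + 10.
This gives zooplankton = -inflow + 17.
Substituting into the clarity equation gives clarity = 2*inflow + 4.
Require 2*inflow + 4 ≥ 14, so inflow ≥ 5.
The smallest integer in [-2, 14] satisfying this is 5.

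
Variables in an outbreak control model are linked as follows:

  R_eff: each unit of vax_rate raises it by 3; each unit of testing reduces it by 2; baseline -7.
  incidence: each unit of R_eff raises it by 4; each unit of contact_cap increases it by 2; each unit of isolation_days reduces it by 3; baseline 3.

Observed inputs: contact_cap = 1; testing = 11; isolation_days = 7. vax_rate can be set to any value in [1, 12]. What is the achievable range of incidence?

-120 to 12

Substituting into the R_eff equation gives R_eff = 3*vax_rate - 29.
So incidence = 12*vax_rate - 132.
Linear in vax_rate, so extremes are at the endpoints: vax_rate = 1 gives incidence = -120; vax_rate = 12 gives incidence = 12.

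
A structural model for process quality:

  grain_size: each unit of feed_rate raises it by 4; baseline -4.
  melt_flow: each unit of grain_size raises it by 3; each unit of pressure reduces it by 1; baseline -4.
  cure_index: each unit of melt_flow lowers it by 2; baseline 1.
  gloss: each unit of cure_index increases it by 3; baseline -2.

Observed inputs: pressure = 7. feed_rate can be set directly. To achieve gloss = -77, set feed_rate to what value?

Substituting into the melt_flow equation gives melt_flow = 12*feed_rate - 23.
Substituting into the cure_index equation gives cure_index = -24*feed_rate + 47.
Substituting into the gloss equation gives gloss = -72*feed_rate + 139.
Solve -72*feed_rate + 139 = -77: feed_rate = (-77 - 139) / -72 = 3.

feed_rate = 3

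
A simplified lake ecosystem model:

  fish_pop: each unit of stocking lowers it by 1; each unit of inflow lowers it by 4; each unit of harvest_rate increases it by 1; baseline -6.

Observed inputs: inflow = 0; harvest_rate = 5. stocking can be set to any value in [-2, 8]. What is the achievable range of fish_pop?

Substituting into the fish_pop equation gives fish_pop = -stocking - 1.
Linear in stocking, so extremes are at the endpoints: stocking = -2 gives fish_pop = 1; stocking = 8 gives fish_pop = -9.

-9 to 1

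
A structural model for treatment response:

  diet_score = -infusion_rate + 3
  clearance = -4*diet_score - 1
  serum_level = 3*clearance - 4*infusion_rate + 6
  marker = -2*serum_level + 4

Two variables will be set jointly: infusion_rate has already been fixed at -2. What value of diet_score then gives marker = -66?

With infusion_rate held at -2:
Intervening on diet_score fixes its value directly, overriding its dependence on infusion_rate.
Substituting into the serum_level equation gives serum_level = -12*diet_score + 11.
Substituting into the marker equation gives marker = 24*diet_score - 18.
Solve 24*diet_score - 18 = -66: diet_score = (-66 + 18) / 24 = -2.

diet_score = -2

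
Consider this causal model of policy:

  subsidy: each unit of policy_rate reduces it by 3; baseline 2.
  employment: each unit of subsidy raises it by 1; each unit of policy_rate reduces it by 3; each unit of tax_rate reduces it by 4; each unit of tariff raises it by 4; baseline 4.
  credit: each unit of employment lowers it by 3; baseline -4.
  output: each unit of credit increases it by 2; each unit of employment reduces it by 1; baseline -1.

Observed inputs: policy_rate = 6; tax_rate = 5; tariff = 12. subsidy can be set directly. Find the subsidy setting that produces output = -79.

subsidy = -4

Intervening on subsidy fixes its value directly, overriding its dependence on policy_rate.
Substituting into the employment equation gives employment = subsidy + 14.
Substituting into the credit equation gives credit = -3*subsidy - 46.
output becomes -7*subsidy - 107.
Solve -7*subsidy - 107 = -79: subsidy = (-79 + 107) / -7 = -4.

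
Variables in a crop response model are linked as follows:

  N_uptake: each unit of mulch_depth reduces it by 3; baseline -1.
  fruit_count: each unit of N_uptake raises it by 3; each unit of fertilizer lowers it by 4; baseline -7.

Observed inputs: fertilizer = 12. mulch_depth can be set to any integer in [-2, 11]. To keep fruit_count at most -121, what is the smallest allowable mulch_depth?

mulch_depth = 7

Substituting into the fruit_count equation gives fruit_count = -9*mulch_depth - 58.
Require -9*mulch_depth - 58 ≤ -121, so mulch_depth ≥ 7.
The smallest integer in [-2, 11] satisfying this is 7.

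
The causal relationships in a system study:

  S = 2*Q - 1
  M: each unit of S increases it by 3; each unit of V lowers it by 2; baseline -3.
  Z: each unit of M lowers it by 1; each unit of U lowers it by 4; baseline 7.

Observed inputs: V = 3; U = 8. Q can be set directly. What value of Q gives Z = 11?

Q = -4

Substituting into the M equation gives M = 6*Q - 12.
Substituting into the Z equation gives Z = -6*Q - 13.
Solve -6*Q - 13 = 11: Q = (11 + 13) / -6 = -4.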